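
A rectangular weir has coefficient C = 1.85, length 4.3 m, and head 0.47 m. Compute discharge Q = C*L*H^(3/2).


Q = C * L * H^(3/2) = 1.85 * 4.3 * 0.47^1.5 = 1.85 * 4.3 * 0.322216

2.5632 m^3/s


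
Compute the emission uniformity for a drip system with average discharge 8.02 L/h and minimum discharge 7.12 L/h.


EU = (q_min/q_avg)*100 = (7.12/8.02)*100 = 88.7781%

88.7781 %


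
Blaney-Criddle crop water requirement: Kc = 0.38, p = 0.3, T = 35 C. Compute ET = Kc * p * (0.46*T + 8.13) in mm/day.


ET = Kc * p * (0.46*T + 8.13)
ET = 0.38 * 0.3 * (0.46*35 + 8.13)
ET = 0.38 * 0.3 * 24.2300

2.7622 mm/day


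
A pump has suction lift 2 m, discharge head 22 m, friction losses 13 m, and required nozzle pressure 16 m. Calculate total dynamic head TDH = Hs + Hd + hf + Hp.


TDH = Hs + Hd + hf + Hp = 2 + 22 + 13 + 16 = 53

53 m


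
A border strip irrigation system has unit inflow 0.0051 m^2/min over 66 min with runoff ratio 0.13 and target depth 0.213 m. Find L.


L = q*t/((1+r)*Z)
L = 0.0051*66/((1+0.13)*0.213)
L = 0.3366/0.24069

1.3985 m


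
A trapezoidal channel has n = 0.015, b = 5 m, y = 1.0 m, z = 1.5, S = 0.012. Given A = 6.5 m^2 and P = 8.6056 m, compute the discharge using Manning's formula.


R = A/P = 6.5/8.6056 = 0.755322
Q = (1/0.015) * 6.5 * 0.755322^(2/3) * 0.012^0.5

39.3702 m^3/s


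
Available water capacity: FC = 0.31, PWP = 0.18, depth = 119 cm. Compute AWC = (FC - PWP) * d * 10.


AWC = (FC - PWP) * d * 10
AWC = (0.31 - 0.18) * 119 * 10
AWC = 0.1300 * 119 * 10

154.7000 mm


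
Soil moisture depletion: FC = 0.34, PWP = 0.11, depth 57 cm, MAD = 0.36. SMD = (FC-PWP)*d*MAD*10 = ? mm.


SMD = (FC - PWP) * d * MAD * 10
SMD = (0.34 - 0.11) * 57 * 0.36 * 10
SMD = 0.2300 * 57 * 0.36 * 10

47.1960 mm


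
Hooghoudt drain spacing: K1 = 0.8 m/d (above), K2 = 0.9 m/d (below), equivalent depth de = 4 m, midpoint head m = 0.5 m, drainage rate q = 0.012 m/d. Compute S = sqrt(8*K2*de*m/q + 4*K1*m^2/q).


S^2 = 8*K2*de*m/q + 4*K1*m^2/q
S^2 = 8*0.9*4*0.5/0.012 + 4*0.8*0.5^2/0.012
S = sqrt(1266.6667)

35.5903 m


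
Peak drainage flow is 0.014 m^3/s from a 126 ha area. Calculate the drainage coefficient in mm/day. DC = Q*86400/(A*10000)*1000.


DC = Q * 86400 / (A * 10000) * 1000
DC = 0.014 * 86400 / (126 * 10000) * 1000
DC = 1209600.0000 / 1260000

0.9600 mm/day


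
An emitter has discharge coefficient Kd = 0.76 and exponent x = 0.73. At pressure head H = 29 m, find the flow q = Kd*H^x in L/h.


q = Kd * H^x = 0.76 * 29^0.73 = 0.76 * 11.682897

8.8790 L/h


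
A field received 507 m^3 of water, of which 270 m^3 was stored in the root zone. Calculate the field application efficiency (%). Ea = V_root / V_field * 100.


Ea = V_root / V_field * 100 = 270 / 507 * 100 = 53.2544%

53.2544 %


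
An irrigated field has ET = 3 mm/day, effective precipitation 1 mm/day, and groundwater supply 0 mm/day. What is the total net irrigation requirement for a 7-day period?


Daily deficit = ET - Pe - GW = 3 - 1 - 0 = 2 mm/day
NIR = 2 * 7 = 14 mm

14.0000 mm


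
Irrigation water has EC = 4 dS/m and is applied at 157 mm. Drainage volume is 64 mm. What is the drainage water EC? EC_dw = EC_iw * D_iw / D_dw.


EC_dw = EC_iw * D_iw / D_dw
EC_dw = 4 * 157 / 64
EC_dw = 628 / 64

9.8125 dS/m


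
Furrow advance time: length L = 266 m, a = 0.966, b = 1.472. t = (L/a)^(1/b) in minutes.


t = (L/a)^(1/b)
t = (266/0.966)^(1/1.472)
t = 275.362319^(1/1.472)

45.4510 min


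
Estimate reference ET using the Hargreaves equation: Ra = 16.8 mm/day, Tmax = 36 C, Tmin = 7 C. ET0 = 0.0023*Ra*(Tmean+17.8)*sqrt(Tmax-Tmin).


Tmean = (Tmax + Tmin)/2 = (36 + 7)/2 = 21.5
ET0 = 0.0023 * 16.8 * (21.5 + 17.8) * sqrt(36 - 7)
ET0 = 0.0023 * 16.8 * 39.3 * 5.385165

8.1777 mm/day


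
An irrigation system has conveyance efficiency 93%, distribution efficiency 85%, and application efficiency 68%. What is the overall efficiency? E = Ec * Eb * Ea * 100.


Ec = 0.93, Eb = 0.85, Ea = 0.68
E = 0.93 * 0.85 * 0.68 * 100 = 53.7540%

53.7540 %


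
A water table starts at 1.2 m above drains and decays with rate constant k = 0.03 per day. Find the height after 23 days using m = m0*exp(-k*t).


m = m0 * exp(-k*t)
m = 1.2 * exp(-0.03 * 23)
m = 1.2 * exp(-0.6900)

0.6019 m


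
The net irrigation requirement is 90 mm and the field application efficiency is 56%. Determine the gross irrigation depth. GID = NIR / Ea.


Ea = 56% = 0.56
GID = NIR / Ea = 90 / 0.56 = 160.7143 mm

160.7143 mm


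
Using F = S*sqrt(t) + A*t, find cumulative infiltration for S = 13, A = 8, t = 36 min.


F = S*sqrt(t) + A*t
F = 13*sqrt(36) + 8*36
F = 13*6.000000 + 288

366.0000 mm


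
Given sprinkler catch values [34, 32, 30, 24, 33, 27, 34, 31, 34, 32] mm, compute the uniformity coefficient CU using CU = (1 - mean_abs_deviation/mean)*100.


mean = 31.100000 mm
MAD = 2.480000 mm
CU = (1 - 2.480000/31.100000)*100

92.0257 %


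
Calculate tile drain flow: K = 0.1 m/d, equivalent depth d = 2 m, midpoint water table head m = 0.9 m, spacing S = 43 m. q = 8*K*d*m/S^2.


q = 8*K*d*m/S^2
q = 8*0.1*2*0.9/43^2
q = 1.4400 / 1849

7.7880e-04 m/d


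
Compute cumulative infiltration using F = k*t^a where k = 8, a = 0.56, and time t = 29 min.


F = k * t^a = 8 * 29^0.56
F = 8 * 6.590872

52.7270 mm


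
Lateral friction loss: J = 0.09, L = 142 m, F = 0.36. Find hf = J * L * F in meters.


hf = J * L * F = 0.09 * 142 * 0.36 = 4.6008 m

4.6008 m


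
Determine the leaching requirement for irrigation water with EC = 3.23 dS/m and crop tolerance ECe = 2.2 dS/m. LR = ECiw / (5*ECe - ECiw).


LR = ECiw / (5*ECe - ECiw)
LR = 3.23 / (5*2.2 - 3.23)
LR = 3.23 / 7.7700

0.4157


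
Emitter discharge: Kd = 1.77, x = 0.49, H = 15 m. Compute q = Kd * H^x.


q = Kd * H^x = 1.77 * 15^0.49 = 1.77 * 3.769508

6.6720 L/h


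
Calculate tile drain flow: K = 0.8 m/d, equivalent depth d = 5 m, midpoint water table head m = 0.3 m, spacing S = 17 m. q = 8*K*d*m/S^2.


q = 8*K*d*m/S^2
q = 8*0.8*5*0.3/17^2
q = 9.6000 / 289

0.0332 m/d


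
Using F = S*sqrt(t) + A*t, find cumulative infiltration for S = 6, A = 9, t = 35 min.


F = S*sqrt(t) + A*t
F = 6*sqrt(35) + 9*35
F = 6*5.916080 + 315

350.4965 mm


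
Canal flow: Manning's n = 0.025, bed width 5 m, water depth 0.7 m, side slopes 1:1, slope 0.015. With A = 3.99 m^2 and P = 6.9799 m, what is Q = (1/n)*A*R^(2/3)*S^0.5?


R = A/P = 3.99/6.9799 = 0.571641
Q = (1/0.025) * 3.99 * 0.571641^(2/3) * 0.015^0.5

13.4636 m^3/s


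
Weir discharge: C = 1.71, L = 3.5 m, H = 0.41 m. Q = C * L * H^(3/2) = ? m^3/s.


Q = C * L * H^(3/2) = 1.71 * 3.5 * 0.41^1.5 = 1.71 * 3.5 * 0.262528

1.5712 m^3/s


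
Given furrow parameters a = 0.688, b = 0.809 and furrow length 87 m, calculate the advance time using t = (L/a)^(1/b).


t = (L/a)^(1/b)
t = (87/0.688)^(1/0.809)
t = 126.453488^(1/0.809)

396.4459 min


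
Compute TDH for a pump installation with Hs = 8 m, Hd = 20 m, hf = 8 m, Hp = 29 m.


TDH = Hs + Hd + hf + Hp = 8 + 20 + 8 + 29 = 65

65 m


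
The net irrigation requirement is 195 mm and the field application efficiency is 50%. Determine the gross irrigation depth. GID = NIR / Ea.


Ea = 50% = 0.5
GID = NIR / Ea = 195 / 0.5 = 390.0000 mm

390.0000 mm


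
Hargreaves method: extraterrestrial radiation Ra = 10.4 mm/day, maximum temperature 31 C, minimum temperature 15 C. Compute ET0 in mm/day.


Tmean = (Tmax + Tmin)/2 = (31 + 15)/2 = 23.0
ET0 = 0.0023 * 10.4 * (23.0 + 17.8) * sqrt(31 - 15)
ET0 = 0.0023 * 10.4 * 40.8 * 4.000000

3.9037 mm/day


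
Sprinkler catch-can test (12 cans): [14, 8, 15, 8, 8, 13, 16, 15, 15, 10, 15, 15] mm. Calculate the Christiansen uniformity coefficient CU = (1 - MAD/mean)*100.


mean = 12.666667 mm
MAD = 2.777778 mm
CU = (1 - 2.777778/12.666667)*100

78.0702 %


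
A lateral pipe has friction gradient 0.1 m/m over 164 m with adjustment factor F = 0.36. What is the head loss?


hf = J * L * F = 0.1 * 164 * 0.36 = 5.9040 m

5.9040 m


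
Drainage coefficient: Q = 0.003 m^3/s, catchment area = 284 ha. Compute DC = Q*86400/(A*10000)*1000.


DC = Q * 86400 / (A * 10000) * 1000
DC = 0.003 * 86400 / (284 * 10000) * 1000
DC = 259200.0000 / 2840000

0.0913 mm/day


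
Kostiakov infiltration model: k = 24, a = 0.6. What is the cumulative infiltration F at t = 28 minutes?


F = k * t^a = 24 * 28^0.6
F = 24 * 7.384053

177.2173 mm


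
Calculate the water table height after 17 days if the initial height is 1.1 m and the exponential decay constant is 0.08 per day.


m = m0 * exp(-k*t)
m = 1.1 * exp(-0.08 * 17)
m = 1.1 * exp(-1.3600)

0.2823 m


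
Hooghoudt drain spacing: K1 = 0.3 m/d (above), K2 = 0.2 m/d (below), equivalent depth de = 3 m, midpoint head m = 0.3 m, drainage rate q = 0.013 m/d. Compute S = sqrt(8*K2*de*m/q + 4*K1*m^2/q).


S^2 = 8*K2*de*m/q + 4*K1*m^2/q
S^2 = 8*0.2*3*0.3/0.013 + 4*0.3*0.3^2/0.013
S = sqrt(119.0769)

10.9122 m


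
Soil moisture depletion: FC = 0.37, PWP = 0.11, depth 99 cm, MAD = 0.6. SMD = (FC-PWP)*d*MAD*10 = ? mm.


SMD = (FC - PWP) * d * MAD * 10
SMD = (0.37 - 0.11) * 99 * 0.6 * 10
SMD = 0.2600 * 99 * 0.6 * 10

154.4400 mm


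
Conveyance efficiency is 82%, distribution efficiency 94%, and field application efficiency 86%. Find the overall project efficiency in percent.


Ec = 0.82, Eb = 0.94, Ea = 0.86
E = 0.82 * 0.94 * 0.86 * 100 = 66.2888%

66.2888 %


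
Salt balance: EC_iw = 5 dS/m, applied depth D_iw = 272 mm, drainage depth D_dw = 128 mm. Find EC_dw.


EC_dw = EC_iw * D_iw / D_dw
EC_dw = 5 * 272 / 128
EC_dw = 1360 / 128

10.6250 dS/m


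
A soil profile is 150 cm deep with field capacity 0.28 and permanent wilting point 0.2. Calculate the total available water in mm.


AWC = (FC - PWP) * d * 10
AWC = (0.28 - 0.2) * 150 * 10
AWC = 0.0800 * 150 * 10

120.0000 mm


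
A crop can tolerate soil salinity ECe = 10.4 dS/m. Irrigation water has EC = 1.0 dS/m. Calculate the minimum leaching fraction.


LR = ECiw / (5*ECe - ECiw)
LR = 1.0 / (5*10.4 - 1.0)
LR = 1.0 / 51.0000

0.0196


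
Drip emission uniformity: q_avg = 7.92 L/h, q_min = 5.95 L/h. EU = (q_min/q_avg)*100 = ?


EU = (q_min/q_avg)*100 = (5.95/7.92)*100 = 75.1263%

75.1263 %


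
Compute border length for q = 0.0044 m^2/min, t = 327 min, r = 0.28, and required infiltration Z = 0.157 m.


L = q*t/((1+r)*Z)
L = 0.0044*327/((1+0.28)*0.157)
L = 1.4388/0.20096

7.1596 m


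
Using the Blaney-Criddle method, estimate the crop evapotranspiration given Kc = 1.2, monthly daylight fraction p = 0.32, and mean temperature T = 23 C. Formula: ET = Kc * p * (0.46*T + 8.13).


ET = Kc * p * (0.46*T + 8.13)
ET = 1.2 * 0.32 * (0.46*23 + 8.13)
ET = 1.2 * 0.32 * 18.7100

7.1846 mm/day


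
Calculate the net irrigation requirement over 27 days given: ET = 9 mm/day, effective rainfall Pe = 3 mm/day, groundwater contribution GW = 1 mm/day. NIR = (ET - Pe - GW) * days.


Daily deficit = ET - Pe - GW = 9 - 3 - 1 = 5 mm/day
NIR = 5 * 27 = 135 mm

135.0000 mm


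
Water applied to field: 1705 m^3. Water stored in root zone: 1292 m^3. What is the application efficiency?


Ea = V_root / V_field * 100 = 1292 / 1705 * 100 = 75.7771%

75.7771 %


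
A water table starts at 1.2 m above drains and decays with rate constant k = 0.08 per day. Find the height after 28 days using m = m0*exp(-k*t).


m = m0 * exp(-k*t)
m = 1.2 * exp(-0.08 * 28)
m = 1.2 * exp(-2.2400)

0.1278 m


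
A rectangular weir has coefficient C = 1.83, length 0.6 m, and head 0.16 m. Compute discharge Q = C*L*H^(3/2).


Q = C * L * H^(3/2) = 1.83 * 0.6 * 0.16^1.5 = 1.83 * 0.6 * 0.064000

0.0703 m^3/s


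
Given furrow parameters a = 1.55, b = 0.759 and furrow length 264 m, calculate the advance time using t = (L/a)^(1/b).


t = (L/a)^(1/b)
t = (264/1.55)^(1/0.759)
t = 170.322581^(1/0.759)

870.4676 min


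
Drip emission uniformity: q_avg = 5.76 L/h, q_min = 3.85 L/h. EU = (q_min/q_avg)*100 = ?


EU = (q_min/q_avg)*100 = (3.85/5.76)*100 = 66.8403%

66.8403 %


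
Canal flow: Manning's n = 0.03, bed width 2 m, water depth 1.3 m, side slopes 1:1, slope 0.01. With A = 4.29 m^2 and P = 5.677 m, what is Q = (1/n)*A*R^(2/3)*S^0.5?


R = A/P = 4.29/5.677 = 0.755681
Q = (1/0.03) * 4.29 * 0.755681^(2/3) * 0.01^0.5

11.8639 m^3/s


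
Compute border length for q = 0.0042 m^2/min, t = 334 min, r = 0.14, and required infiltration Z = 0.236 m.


L = q*t/((1+r)*Z)
L = 0.0042*334/((1+0.14)*0.236)
L = 1.4028/0.26904

5.2141 m


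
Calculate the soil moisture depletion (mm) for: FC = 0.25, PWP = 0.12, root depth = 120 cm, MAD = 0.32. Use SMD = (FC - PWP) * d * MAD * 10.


SMD = (FC - PWP) * d * MAD * 10
SMD = (0.25 - 0.12) * 120 * 0.32 * 10
SMD = 0.1300 * 120 * 0.32 * 10

49.9200 mm


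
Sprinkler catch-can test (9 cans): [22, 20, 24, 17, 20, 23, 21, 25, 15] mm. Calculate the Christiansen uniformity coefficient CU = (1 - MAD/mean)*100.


mean = 20.777778 mm
MAD = 2.469136 mm
CU = (1 - 2.469136/20.777778)*100

88.1165 %


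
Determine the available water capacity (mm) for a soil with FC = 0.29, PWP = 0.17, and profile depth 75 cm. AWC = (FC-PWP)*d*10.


AWC = (FC - PWP) * d * 10
AWC = (0.29 - 0.17) * 75 * 10
AWC = 0.1200 * 75 * 10

90.0000 mm


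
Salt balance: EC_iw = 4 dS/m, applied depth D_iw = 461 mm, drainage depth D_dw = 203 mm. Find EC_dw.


EC_dw = EC_iw * D_iw / D_dw
EC_dw = 4 * 461 / 203
EC_dw = 1844 / 203

9.0837 dS/m


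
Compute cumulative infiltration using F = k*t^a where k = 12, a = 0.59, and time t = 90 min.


F = k * t^a = 12 * 90^0.59
F = 12 * 14.223389

170.6807 mm


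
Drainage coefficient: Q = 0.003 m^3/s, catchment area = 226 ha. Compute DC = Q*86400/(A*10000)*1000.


DC = Q * 86400 / (A * 10000) * 1000
DC = 0.003 * 86400 / (226 * 10000) * 1000
DC = 259200.0000 / 2260000

0.1147 mm/day


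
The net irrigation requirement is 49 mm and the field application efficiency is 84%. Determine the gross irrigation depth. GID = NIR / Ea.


Ea = 84% = 0.84
GID = NIR / Ea = 49 / 0.84 = 58.3333 mm

58.3333 mm


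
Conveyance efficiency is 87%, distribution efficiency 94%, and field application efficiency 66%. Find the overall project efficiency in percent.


Ec = 0.87, Eb = 0.94, Ea = 0.66
E = 0.87 * 0.94 * 0.66 * 100 = 53.9748%

53.9748 %


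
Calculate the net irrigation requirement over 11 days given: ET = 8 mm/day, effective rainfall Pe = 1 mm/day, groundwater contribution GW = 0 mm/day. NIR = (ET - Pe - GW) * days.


Daily deficit = ET - Pe - GW = 8 - 1 - 0 = 7 mm/day
NIR = 7 * 11 = 77 mm

77.0000 mm


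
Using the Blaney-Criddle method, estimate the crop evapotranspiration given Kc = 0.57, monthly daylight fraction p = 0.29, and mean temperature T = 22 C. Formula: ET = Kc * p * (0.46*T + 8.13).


ET = Kc * p * (0.46*T + 8.13)
ET = 0.57 * 0.29 * (0.46*22 + 8.13)
ET = 0.57 * 0.29 * 18.2500

3.0167 mm/day


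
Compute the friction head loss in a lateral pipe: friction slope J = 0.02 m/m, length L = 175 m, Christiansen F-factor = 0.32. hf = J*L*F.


hf = J * L * F = 0.02 * 175 * 0.32 = 1.1200 m

1.1200 m


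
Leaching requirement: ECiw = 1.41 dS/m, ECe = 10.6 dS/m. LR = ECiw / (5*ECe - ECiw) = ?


LR = ECiw / (5*ECe - ECiw)
LR = 1.41 / (5*10.6 - 1.41)
LR = 1.41 / 51.5900

0.0273


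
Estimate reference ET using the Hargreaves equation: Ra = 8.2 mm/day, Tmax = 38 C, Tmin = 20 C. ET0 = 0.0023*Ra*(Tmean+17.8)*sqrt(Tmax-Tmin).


Tmean = (Tmax + Tmin)/2 = (38 + 20)/2 = 29.0
ET0 = 0.0023 * 8.2 * (29.0 + 17.8) * sqrt(38 - 20)
ET0 = 0.0023 * 8.2 * 46.8 * 4.242641

3.7448 mm/day


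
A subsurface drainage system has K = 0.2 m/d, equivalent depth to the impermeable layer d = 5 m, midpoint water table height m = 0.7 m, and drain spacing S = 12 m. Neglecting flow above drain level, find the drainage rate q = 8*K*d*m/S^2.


q = 8*K*d*m/S^2
q = 8*0.2*5*0.7/12^2
q = 5.6000 / 144

0.0389 m/d


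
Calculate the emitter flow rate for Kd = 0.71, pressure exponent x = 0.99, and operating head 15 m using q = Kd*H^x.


q = Kd * H^x = 0.71 * 15^0.99 = 0.71 * 14.599243

10.3655 L/h


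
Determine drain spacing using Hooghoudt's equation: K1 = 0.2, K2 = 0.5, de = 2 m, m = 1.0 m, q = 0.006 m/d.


S^2 = 8*K2*de*m/q + 4*K1*m^2/q
S^2 = 8*0.5*2*1.0/0.006 + 4*0.2*1.0^2/0.006
S = sqrt(1466.6667)

38.2971 m


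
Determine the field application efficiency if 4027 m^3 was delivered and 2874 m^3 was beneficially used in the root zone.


Ea = V_root / V_field * 100 = 2874 / 4027 * 100 = 71.3683%

71.3683 %


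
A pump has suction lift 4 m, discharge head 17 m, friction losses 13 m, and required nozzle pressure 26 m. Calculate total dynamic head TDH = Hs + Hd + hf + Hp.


TDH = Hs + Hd + hf + Hp = 4 + 17 + 13 + 26 = 60

60 m


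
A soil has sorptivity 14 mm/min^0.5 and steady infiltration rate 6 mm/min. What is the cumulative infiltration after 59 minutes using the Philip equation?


F = S*sqrt(t) + A*t
F = 14*sqrt(59) + 6*59
F = 14*7.681146 + 354

461.5360 mm


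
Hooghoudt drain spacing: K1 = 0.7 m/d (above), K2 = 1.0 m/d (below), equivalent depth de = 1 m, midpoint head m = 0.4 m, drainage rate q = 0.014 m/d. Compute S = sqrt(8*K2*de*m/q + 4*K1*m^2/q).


S^2 = 8*K2*de*m/q + 4*K1*m^2/q
S^2 = 8*1.0*1*0.4/0.014 + 4*0.7*0.4^2/0.014
S = sqrt(260.5714)

16.1422 m


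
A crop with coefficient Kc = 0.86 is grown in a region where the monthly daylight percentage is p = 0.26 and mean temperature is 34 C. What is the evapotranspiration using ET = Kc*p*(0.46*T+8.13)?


ET = Kc * p * (0.46*T + 8.13)
ET = 0.86 * 0.26 * (0.46*34 + 8.13)
ET = 0.86 * 0.26 * 23.7700

5.3150 mm/day


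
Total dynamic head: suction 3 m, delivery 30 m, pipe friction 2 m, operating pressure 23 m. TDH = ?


TDH = Hs + Hd + hf + Hp = 3 + 30 + 2 + 23 = 58

58 m


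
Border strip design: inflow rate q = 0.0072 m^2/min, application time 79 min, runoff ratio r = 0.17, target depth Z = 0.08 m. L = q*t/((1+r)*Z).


L = q*t/((1+r)*Z)
L = 0.0072*79/((1+0.17)*0.08)
L = 0.5688/0.0936

6.0769 m


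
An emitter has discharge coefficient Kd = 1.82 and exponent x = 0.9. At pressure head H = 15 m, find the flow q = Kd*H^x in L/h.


q = Kd * H^x = 1.82 * 15^0.9 = 1.82 * 11.441478

20.8235 L/h


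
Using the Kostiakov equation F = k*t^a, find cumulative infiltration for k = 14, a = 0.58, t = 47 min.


F = k * t^a = 14 * 47^0.58
F = 14 * 9.328606

130.6005 mm


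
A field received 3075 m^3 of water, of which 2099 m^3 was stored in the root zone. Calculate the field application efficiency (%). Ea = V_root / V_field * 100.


Ea = V_root / V_field * 100 = 2099 / 3075 * 100 = 68.2602%

68.2602 %


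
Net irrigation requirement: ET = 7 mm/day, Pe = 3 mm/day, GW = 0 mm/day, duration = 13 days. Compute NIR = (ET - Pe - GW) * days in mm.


Daily deficit = ET - Pe - GW = 7 - 3 - 0 = 4 mm/day
NIR = 4 * 13 = 52 mm

52.0000 mm


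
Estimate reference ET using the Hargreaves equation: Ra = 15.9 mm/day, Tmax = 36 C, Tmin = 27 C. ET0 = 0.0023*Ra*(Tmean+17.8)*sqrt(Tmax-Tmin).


Tmean = (Tmax + Tmin)/2 = (36 + 27)/2 = 31.5
ET0 = 0.0023 * 15.9 * (31.5 + 17.8) * sqrt(36 - 27)
ET0 = 0.0023 * 15.9 * 49.3 * 3.000000

5.4087 mm/day


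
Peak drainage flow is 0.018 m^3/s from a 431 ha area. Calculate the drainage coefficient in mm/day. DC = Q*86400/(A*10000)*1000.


DC = Q * 86400 / (A * 10000) * 1000
DC = 0.018 * 86400 / (431 * 10000) * 1000
DC = 1555200.0000 / 4310000

0.3608 mm/day


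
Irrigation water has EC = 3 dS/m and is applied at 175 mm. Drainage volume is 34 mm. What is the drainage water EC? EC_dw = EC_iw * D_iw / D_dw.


EC_dw = EC_iw * D_iw / D_dw
EC_dw = 3 * 175 / 34
EC_dw = 525 / 34

15.4412 dS/m


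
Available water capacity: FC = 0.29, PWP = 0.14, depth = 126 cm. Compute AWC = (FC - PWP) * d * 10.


AWC = (FC - PWP) * d * 10
AWC = (0.29 - 0.14) * 126 * 10
AWC = 0.1500 * 126 * 10

189.0000 mm


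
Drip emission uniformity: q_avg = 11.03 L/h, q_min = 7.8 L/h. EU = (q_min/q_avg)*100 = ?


EU = (q_min/q_avg)*100 = (7.8/11.03)*100 = 70.7162%

70.7162 %


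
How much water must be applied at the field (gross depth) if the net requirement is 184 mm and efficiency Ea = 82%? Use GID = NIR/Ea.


Ea = 82% = 0.82
GID = NIR / Ea = 184 / 0.82 = 224.3902 mm

224.3902 mm


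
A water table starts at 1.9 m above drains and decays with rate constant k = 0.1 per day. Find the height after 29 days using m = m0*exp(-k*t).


m = m0 * exp(-k*t)
m = 1.9 * exp(-0.1 * 29)
m = 1.9 * exp(-2.9000)

0.1045 m


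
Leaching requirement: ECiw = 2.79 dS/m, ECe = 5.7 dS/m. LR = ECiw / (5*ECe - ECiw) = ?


LR = ECiw / (5*ECe - ECiw)
LR = 2.79 / (5*5.7 - 2.79)
LR = 2.79 / 25.7100

0.1085


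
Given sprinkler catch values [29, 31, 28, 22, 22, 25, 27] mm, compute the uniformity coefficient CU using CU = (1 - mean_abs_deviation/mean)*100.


mean = 26.285714 mm
MAD = 2.816327 mm
CU = (1 - 2.816327/26.285714)*100

89.2857 %


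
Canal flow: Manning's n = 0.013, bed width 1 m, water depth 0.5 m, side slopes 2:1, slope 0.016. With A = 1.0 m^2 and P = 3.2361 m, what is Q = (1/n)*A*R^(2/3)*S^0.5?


R = A/P = 1.0/3.2361 = 0.309014
Q = (1/0.013) * 1.0 * 0.309014^(2/3) * 0.016^0.5

4.4474 m^3/s


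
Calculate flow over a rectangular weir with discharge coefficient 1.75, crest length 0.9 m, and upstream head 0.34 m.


Q = C * L * H^(3/2) = 1.75 * 0.9 * 0.34^1.5 = 1.75 * 0.9 * 0.198252

0.3122 m^3/s


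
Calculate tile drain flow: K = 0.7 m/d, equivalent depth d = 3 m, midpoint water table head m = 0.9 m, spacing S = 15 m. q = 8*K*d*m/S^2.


q = 8*K*d*m/S^2
q = 8*0.7*3*0.9/15^2
q = 15.1200 / 225

0.0672 m/d


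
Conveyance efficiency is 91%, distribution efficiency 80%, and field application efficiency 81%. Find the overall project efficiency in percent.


Ec = 0.91, Eb = 0.8, Ea = 0.81
E = 0.91 * 0.8 * 0.81 * 100 = 58.9680%

58.9680 %


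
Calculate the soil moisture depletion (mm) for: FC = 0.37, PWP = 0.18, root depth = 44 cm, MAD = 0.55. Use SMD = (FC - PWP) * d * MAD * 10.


SMD = (FC - PWP) * d * MAD * 10
SMD = (0.37 - 0.18) * 44 * 0.55 * 10
SMD = 0.1900 * 44 * 0.55 * 10

45.9800 mm


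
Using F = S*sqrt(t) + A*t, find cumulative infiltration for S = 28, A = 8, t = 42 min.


F = S*sqrt(t) + A*t
F = 28*sqrt(42) + 8*42
F = 28*6.480741 + 336

517.4607 mm


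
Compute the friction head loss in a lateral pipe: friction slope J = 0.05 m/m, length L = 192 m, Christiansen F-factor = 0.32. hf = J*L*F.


hf = J * L * F = 0.05 * 192 * 0.32 = 3.0720 m

3.0720 m


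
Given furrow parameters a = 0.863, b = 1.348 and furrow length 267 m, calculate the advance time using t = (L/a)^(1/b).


t = (L/a)^(1/b)
t = (267/0.863)^(1/1.348)
t = 309.385863^(1/1.348)

70.3967 min


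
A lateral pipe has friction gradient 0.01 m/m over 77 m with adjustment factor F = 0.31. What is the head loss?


hf = J * L * F = 0.01 * 77 * 0.31 = 0.2387 m

0.2387 m


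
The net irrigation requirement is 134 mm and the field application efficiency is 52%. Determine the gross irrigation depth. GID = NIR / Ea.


Ea = 52% = 0.52
GID = NIR / Ea = 134 / 0.52 = 257.6923 mm

257.6923 mm


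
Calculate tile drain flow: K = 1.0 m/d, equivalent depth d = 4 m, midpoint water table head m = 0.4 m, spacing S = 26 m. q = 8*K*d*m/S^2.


q = 8*K*d*m/S^2
q = 8*1.0*4*0.4/26^2
q = 12.8000 / 676

0.0189 m/d


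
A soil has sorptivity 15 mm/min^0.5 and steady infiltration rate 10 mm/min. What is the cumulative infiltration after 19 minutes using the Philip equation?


F = S*sqrt(t) + A*t
F = 15*sqrt(19) + 10*19
F = 15*4.358899 + 190

255.3835 mm


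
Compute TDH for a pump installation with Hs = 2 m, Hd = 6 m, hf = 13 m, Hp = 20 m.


TDH = Hs + Hd + hf + Hp = 2 + 6 + 13 + 20 = 41

41 m


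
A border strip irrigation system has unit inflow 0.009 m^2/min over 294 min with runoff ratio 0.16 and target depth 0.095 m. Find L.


L = q*t/((1+r)*Z)
L = 0.009*294/((1+0.16)*0.095)
L = 2.646/0.1102

24.0109 m


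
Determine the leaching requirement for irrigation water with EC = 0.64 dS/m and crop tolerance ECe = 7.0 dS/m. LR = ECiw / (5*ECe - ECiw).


LR = ECiw / (5*ECe - ECiw)
LR = 0.64 / (5*7.0 - 0.64)
LR = 0.64 / 34.3600

0.0186


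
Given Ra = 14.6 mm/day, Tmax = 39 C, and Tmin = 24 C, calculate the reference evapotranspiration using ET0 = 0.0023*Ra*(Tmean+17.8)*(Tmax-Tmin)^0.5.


Tmean = (Tmax + Tmin)/2 = (39 + 24)/2 = 31.5
ET0 = 0.0023 * 14.6 * (31.5 + 17.8) * sqrt(39 - 24)
ET0 = 0.0023 * 14.6 * 49.3 * 3.872983

6.4117 mm/day


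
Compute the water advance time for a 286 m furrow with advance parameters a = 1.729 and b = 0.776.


t = (L/a)^(1/b)
t = (286/1.729)^(1/0.776)
t = 165.413534^(1/0.776)

722.7420 min


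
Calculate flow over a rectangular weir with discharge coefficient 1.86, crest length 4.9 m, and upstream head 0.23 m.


Q = C * L * H^(3/2) = 1.86 * 4.9 * 0.23^1.5 = 1.86 * 4.9 * 0.110304

1.0053 m^3/s


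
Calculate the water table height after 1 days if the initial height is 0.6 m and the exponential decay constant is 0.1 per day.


m = m0 * exp(-k*t)
m = 0.6 * exp(-0.1 * 1)
m = 0.6 * exp(-0.1000)

0.5429 m


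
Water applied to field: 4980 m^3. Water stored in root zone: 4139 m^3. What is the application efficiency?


Ea = V_root / V_field * 100 = 4139 / 4980 * 100 = 83.1124%

83.1124 %


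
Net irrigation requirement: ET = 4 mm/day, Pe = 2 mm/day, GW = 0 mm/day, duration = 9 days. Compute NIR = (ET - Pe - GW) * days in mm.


Daily deficit = ET - Pe - GW = 4 - 2 - 0 = 2 mm/day
NIR = 2 * 9 = 18 mm

18.0000 mm


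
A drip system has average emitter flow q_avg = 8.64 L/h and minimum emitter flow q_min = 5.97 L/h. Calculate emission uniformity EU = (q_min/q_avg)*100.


EU = (q_min/q_avg)*100 = (5.97/8.64)*100 = 69.0972%

69.0972 %


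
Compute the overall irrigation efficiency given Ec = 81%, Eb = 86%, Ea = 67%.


Ec = 0.81, Eb = 0.86, Ea = 0.67
E = 0.81 * 0.86 * 0.67 * 100 = 46.6722%

46.6722 %


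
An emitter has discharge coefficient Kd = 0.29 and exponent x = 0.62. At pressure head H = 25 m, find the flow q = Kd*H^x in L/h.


q = Kd * H^x = 0.29 * 25^0.62 = 0.29 * 7.357374

2.1336 L/h


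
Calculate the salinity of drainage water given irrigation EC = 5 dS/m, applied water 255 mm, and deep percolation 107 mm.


EC_dw = EC_iw * D_iw / D_dw
EC_dw = 5 * 255 / 107
EC_dw = 1275 / 107

11.9159 dS/m


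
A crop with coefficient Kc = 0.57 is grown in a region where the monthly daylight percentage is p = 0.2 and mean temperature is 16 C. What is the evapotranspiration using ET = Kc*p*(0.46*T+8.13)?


ET = Kc * p * (0.46*T + 8.13)
ET = 0.57 * 0.2 * (0.46*16 + 8.13)
ET = 0.57 * 0.2 * 15.4900

1.7659 mm/day


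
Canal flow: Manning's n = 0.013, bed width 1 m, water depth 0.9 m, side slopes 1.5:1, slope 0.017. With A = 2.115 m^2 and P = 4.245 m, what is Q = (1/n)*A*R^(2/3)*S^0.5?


R = A/P = 2.115/4.245 = 0.498233
Q = (1/0.013) * 2.115 * 0.498233^(2/3) * 0.017^0.5

13.3315 m^3/s


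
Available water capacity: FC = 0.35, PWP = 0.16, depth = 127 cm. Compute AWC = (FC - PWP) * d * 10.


AWC = (FC - PWP) * d * 10
AWC = (0.35 - 0.16) * 127 * 10
AWC = 0.1900 * 127 * 10

241.3000 mm


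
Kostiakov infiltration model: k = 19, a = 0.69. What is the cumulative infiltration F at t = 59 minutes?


F = k * t^a = 19 * 59^0.69
F = 19 * 16.668169

316.6952 mm


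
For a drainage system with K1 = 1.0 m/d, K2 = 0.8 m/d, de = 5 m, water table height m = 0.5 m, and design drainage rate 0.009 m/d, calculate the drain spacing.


S^2 = 8*K2*de*m/q + 4*K1*m^2/q
S^2 = 8*0.8*5*0.5/0.009 + 4*1.0*0.5^2/0.009
S = sqrt(1888.8889)

43.4613 m


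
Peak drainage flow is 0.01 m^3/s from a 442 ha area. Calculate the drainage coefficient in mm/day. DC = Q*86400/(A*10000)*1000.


DC = Q * 86400 / (A * 10000) * 1000
DC = 0.01 * 86400 / (442 * 10000) * 1000
DC = 864000.0000 / 4420000

0.1955 mm/day


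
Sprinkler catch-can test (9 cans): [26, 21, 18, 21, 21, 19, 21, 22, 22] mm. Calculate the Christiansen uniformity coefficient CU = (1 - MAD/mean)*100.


mean = 21.222222 mm
MAD = 1.407407 mm
CU = (1 - 1.407407/21.222222)*100

93.3682 %


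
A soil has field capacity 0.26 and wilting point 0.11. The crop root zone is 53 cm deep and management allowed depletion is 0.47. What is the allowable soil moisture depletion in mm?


SMD = (FC - PWP) * d * MAD * 10
SMD = (0.26 - 0.11) * 53 * 0.47 * 10
SMD = 0.1500 * 53 * 0.47 * 10

37.3650 mm


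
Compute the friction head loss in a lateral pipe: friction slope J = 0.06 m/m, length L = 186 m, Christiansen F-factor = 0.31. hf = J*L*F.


hf = J * L * F = 0.06 * 186 * 0.31 = 3.4596 m

3.4596 m


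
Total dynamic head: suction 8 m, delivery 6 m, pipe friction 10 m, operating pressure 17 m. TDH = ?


TDH = Hs + Hd + hf + Hp = 8 + 6 + 10 + 17 = 41

41 m


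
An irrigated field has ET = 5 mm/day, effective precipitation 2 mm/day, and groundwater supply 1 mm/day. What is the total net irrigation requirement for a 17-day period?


Daily deficit = ET - Pe - GW = 5 - 2 - 1 = 2 mm/day
NIR = 2 * 17 = 34 mm

34.0000 mm


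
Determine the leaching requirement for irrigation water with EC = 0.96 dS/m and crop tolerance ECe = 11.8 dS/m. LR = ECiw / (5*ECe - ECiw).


LR = ECiw / (5*ECe - ECiw)
LR = 0.96 / (5*11.8 - 0.96)
LR = 0.96 / 58.0400

0.0165


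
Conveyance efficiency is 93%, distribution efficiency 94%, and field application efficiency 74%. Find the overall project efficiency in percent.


Ec = 0.93, Eb = 0.94, Ea = 0.74
E = 0.93 * 0.94 * 0.74 * 100 = 64.6908%

64.6908 %


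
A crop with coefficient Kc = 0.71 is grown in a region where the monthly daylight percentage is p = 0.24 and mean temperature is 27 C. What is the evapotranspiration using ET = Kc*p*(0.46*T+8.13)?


ET = Kc * p * (0.46*T + 8.13)
ET = 0.71 * 0.24 * (0.46*27 + 8.13)
ET = 0.71 * 0.24 * 20.5500

3.5017 mm/day


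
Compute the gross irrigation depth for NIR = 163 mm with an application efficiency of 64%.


Ea = 64% = 0.64
GID = NIR / Ea = 163 / 0.64 = 254.6875 mm

254.6875 mm


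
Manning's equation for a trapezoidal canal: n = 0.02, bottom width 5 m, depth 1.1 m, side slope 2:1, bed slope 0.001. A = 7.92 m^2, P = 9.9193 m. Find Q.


R = A/P = 7.92/9.9193 = 0.798443
Q = (1/0.02) * 7.92 * 0.798443^(2/3) * 0.001^0.5

10.7777 m^3/s


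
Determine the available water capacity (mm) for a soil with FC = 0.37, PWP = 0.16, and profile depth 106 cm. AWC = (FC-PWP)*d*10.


AWC = (FC - PWP) * d * 10
AWC = (0.37 - 0.16) * 106 * 10
AWC = 0.2100 * 106 * 10

222.6000 mm


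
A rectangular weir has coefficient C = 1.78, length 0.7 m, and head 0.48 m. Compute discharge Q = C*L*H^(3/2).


Q = C * L * H^(3/2) = 1.78 * 0.7 * 0.48^1.5 = 1.78 * 0.7 * 0.332554

0.4144 m^3/s


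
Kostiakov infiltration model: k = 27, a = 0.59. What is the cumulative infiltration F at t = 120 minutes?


F = k * t^a = 27 * 120^0.59
F = 27 * 16.854541

455.0726 mm


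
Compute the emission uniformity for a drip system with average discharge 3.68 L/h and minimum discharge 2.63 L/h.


EU = (q_min/q_avg)*100 = (2.63/3.68)*100 = 71.4674%

71.4674 %


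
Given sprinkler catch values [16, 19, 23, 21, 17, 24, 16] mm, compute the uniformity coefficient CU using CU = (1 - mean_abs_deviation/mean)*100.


mean = 19.428571 mm
MAD = 2.775510 mm
CU = (1 - 2.775510/19.428571)*100

85.7143 %


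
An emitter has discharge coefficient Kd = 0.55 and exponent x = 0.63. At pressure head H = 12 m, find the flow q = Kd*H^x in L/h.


q = Kd * H^x = 0.55 * 12^0.63 = 0.55 * 4.785025

2.6318 L/h


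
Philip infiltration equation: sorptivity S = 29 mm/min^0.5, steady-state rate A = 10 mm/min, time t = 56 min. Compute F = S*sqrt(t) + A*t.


F = S*sqrt(t) + A*t
F = 29*sqrt(56) + 10*56
F = 29*7.483315 + 560

777.0161 mm


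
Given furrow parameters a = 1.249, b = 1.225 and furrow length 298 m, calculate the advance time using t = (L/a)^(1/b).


t = (L/a)^(1/b)
t = (298/1.249)^(1/1.225)
t = 238.590873^(1/1.225)

87.2855 min


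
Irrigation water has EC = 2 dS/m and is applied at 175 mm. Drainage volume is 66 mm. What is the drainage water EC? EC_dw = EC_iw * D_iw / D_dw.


EC_dw = EC_iw * D_iw / D_dw
EC_dw = 2 * 175 / 66
EC_dw = 350 / 66

5.3030 dS/m


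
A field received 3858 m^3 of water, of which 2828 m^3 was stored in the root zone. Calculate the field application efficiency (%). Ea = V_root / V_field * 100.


Ea = V_root / V_field * 100 = 2828 / 3858 * 100 = 73.3022%

73.3022 %


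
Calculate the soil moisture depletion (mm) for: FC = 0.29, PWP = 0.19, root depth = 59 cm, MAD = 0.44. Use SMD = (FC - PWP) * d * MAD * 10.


SMD = (FC - PWP) * d * MAD * 10
SMD = (0.29 - 0.19) * 59 * 0.44 * 10
SMD = 0.1000 * 59 * 0.44 * 10

25.9600 mm


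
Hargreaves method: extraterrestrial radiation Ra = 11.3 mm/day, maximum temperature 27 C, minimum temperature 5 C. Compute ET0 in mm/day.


Tmean = (Tmax + Tmin)/2 = (27 + 5)/2 = 16.0
ET0 = 0.0023 * 11.3 * (16.0 + 17.8) * sqrt(27 - 5)
ET0 = 0.0023 * 11.3 * 33.8 * 4.690416

4.1204 mm/day


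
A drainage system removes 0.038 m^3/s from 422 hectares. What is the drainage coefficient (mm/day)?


DC = Q * 86400 / (A * 10000) * 1000
DC = 0.038 * 86400 / (422 * 10000) * 1000
DC = 3283200.0000 / 4220000

0.7780 mm/day


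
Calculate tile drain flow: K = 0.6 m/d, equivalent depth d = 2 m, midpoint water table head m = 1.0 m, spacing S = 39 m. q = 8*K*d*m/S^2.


q = 8*K*d*m/S^2
q = 8*0.6*2*1.0/39^2
q = 9.6000 / 1521

0.0063 m/d


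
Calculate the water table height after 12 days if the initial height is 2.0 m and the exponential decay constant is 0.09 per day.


m = m0 * exp(-k*t)
m = 2.0 * exp(-0.09 * 12)
m = 2.0 * exp(-1.0800)

0.6792 m


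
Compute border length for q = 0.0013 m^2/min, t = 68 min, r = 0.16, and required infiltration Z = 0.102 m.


L = q*t/((1+r)*Z)
L = 0.0013*68/((1+0.16)*0.102)
L = 0.0884/0.11832

0.7471 m


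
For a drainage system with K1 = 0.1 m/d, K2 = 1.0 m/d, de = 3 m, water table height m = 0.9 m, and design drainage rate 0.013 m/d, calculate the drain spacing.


S^2 = 8*K2*de*m/q + 4*K1*m^2/q
S^2 = 8*1.0*3*0.9/0.013 + 4*0.1*0.9^2/0.013
S = sqrt(1686.4615)

41.0665 m


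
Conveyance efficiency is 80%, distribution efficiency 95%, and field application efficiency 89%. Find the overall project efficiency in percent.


Ec = 0.8, Eb = 0.95, Ea = 0.89
E = 0.8 * 0.95 * 0.89 * 100 = 67.6400%

67.6400 %


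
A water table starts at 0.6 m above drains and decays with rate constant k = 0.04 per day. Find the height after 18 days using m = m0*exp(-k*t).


m = m0 * exp(-k*t)
m = 0.6 * exp(-0.04 * 18)
m = 0.6 * exp(-0.7200)

0.2921 m


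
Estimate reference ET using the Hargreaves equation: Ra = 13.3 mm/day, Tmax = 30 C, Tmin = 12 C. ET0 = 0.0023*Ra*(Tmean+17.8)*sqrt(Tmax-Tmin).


Tmean = (Tmax + Tmin)/2 = (30 + 12)/2 = 21.0
ET0 = 0.0023 * 13.3 * (21.0 + 17.8) * sqrt(30 - 12)
ET0 = 0.0023 * 13.3 * 38.8 * 4.242641

5.0356 mm/day


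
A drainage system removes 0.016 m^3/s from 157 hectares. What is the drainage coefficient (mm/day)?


DC = Q * 86400 / (A * 10000) * 1000
DC = 0.016 * 86400 / (157 * 10000) * 1000
DC = 1382400.0000 / 1570000

0.8805 mm/day


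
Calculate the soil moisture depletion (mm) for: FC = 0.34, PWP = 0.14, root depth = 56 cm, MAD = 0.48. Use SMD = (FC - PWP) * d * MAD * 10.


SMD = (FC - PWP) * d * MAD * 10
SMD = (0.34 - 0.14) * 56 * 0.48 * 10
SMD = 0.2000 * 56 * 0.48 * 10

53.7600 mm


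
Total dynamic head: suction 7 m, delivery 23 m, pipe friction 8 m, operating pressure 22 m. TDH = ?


TDH = Hs + Hd + hf + Hp = 7 + 23 + 8 + 22 = 60

60 m


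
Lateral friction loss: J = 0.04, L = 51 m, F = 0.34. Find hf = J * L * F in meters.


hf = J * L * F = 0.04 * 51 * 0.34 = 0.6936 m

0.6936 m


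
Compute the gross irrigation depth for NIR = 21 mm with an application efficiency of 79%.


Ea = 79% = 0.79
GID = NIR / Ea = 21 / 0.79 = 26.5823 mm

26.5823 mm


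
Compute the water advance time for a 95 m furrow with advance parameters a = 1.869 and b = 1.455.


t = (L/a)^(1/b)
t = (95/1.869)^(1/1.455)
t = 50.829320^(1/1.455)

14.8795 min


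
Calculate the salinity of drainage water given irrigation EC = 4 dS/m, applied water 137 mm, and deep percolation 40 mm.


EC_dw = EC_iw * D_iw / D_dw
EC_dw = 4 * 137 / 40
EC_dw = 548 / 40

13.7000 dS/m


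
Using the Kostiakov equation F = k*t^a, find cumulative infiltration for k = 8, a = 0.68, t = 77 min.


F = k * t^a = 8 * 77^0.68
F = 8 * 19.178458

153.4277 mm


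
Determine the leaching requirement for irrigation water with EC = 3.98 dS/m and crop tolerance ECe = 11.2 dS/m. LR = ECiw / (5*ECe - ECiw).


LR = ECiw / (5*ECe - ECiw)
LR = 3.98 / (5*11.2 - 3.98)
LR = 3.98 / 52.0200

0.0765


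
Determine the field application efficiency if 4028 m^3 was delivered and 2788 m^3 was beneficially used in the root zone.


Ea = V_root / V_field * 100 = 2788 / 4028 * 100 = 69.2155%

69.2155 %


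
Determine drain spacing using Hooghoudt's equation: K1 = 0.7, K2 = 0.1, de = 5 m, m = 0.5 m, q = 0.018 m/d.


S^2 = 8*K2*de*m/q + 4*K1*m^2/q
S^2 = 8*0.1*5*0.5/0.018 + 4*0.7*0.5^2/0.018
S = sqrt(150.0000)

12.2474 m


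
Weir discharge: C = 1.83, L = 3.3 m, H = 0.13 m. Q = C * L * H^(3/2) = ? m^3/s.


Q = C * L * H^(3/2) = 1.83 * 3.3 * 0.13^1.5 = 1.83 * 3.3 * 0.046872

0.2831 m^3/s


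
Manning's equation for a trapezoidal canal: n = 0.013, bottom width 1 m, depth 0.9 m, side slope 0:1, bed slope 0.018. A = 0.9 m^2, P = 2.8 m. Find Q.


R = A/P = 0.9/2.8 = 0.321429
Q = (1/0.013) * 0.9 * 0.321429^(2/3) * 0.018^0.5

4.3584 m^3/s


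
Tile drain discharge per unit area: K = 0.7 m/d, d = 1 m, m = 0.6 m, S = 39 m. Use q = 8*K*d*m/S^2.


q = 8*K*d*m/S^2
q = 8*0.7*1*0.6/39^2
q = 3.3600 / 1521

0.0022 m/d


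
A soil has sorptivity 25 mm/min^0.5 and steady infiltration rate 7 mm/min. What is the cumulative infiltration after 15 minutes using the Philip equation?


F = S*sqrt(t) + A*t
F = 25*sqrt(15) + 7*15
F = 25*3.872983 + 105

201.8246 mm


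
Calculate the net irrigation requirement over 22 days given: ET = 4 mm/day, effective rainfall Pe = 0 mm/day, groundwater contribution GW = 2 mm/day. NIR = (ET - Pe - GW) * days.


Daily deficit = ET - Pe - GW = 4 - 0 - 2 = 2 mm/day
NIR = 2 * 22 = 44 mm

44.0000 mm


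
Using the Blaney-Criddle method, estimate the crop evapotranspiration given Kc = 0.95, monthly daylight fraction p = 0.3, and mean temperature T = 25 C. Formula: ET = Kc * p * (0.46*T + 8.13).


ET = Kc * p * (0.46*T + 8.13)
ET = 0.95 * 0.3 * (0.46*25 + 8.13)
ET = 0.95 * 0.3 * 19.6300

5.5945 mm/day


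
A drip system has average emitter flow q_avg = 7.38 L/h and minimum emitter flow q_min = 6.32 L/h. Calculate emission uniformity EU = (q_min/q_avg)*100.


EU = (q_min/q_avg)*100 = (6.32/7.38)*100 = 85.6369%

85.6369 %


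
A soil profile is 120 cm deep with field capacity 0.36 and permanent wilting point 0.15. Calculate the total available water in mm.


AWC = (FC - PWP) * d * 10
AWC = (0.36 - 0.15) * 120 * 10
AWC = 0.2100 * 120 * 10

252.0000 mm


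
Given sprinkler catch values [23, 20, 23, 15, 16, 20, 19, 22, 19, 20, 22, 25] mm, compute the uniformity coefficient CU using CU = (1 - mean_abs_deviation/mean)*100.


mean = 20.333333 mm
MAD = 2.222222 mm
CU = (1 - 2.222222/20.333333)*100

89.0710 %


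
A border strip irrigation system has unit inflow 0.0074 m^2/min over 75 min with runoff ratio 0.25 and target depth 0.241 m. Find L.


L = q*t/((1+r)*Z)
L = 0.0074*75/((1+0.25)*0.241)
L = 0.555/0.30125

1.8423 m


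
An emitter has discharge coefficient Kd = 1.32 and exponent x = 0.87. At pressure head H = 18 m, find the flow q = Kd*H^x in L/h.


q = Kd * H^x = 1.32 * 18^0.87 = 1.32 * 12.361953

16.3178 L/h
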